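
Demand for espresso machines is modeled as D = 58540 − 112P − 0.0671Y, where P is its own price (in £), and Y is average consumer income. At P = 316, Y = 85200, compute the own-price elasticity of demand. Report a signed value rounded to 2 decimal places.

-2.03

At the given values, D = 58540 − 112(316) − 0.0671(85200) = 17431.08.
∂D/∂P = −112.
E = (-112) × (316/17431.08) = -2.0303…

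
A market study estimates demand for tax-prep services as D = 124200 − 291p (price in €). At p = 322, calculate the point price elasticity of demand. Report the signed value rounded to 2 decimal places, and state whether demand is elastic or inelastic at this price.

dD/dp = −291. At p = 322, D = 124200 − 291(322) = 30498.
Ed = (dD/dp)·(p/D) = −291 × (322/30498) = -3.0723…
|Ed| = 3.07 > 1, so demand is elastic.

-3.07; elastic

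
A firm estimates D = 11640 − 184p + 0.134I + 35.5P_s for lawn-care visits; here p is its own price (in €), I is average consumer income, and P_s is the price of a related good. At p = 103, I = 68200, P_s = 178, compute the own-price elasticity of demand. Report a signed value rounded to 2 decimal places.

-2.33

At the given values, D = 11640 − 184(103) + 0.134(68200) + 35.5(178) = 8145.8.
∂D/∂p = −184.
E = (-184) × (103/8145.8) = -2.3265…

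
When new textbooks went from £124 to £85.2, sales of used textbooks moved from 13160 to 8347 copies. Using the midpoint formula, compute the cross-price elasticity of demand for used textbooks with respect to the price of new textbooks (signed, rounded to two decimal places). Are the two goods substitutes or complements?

1.21; substitutes

%ΔQ_{used textbooks} = (8347 − 13160)/avg = -4813/10753.5 = -0.447575…
%ΔP_{new textbooks} = (85.2 − 124)/avg = -38.8/104.6 = -0.370936…
E_cross = (-4813/10753.5) / (-38.8/104.6) = 1.2066…
E_cross > 0 ⇒ the goods are substitutes.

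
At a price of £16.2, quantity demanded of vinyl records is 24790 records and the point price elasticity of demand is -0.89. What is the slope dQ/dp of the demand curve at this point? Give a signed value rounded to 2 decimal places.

Ed = (dQ/dp)·(p/Q) ⇒ dQ/dp = Ed·Q/p = (-0.89)·24790/16.2 = -1361.9197…

-1361.92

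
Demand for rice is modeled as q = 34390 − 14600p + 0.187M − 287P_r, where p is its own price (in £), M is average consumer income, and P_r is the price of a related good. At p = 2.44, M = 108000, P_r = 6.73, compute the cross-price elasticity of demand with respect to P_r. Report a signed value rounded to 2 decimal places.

-0.11

At the given values, q = 34390 − 14600(2.44) + 0.187(108000) − 287(6.73) = 17030.49.
∂q/∂P_r = -287.
E = (-287) × (6.73/17030.49) = -0.1134…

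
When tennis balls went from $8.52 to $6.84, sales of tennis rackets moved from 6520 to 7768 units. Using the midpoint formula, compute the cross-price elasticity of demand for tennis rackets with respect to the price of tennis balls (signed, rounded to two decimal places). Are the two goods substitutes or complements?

-0.80; complements

%ΔQ_{tennis rackets} = (7768 − 6520)/avg = 1248/7144 = 0.174692…
%ΔP_{tennis balls} = (6.84 − 8.52)/avg = -1.68/7.68 = -0.21875
E_cross = (1248/7144) / (-1.68/7.68) = -0.7985…
E_cross < 0 ⇒ the goods are complements.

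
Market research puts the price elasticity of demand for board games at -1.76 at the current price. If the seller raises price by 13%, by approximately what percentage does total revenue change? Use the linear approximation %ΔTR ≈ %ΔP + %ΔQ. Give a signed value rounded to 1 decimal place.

%ΔQ ≈ Ed × %ΔP = (-1.76) × (+13%) = -22.8800%
%ΔTR ≈ %ΔP + %ΔQ = (+13%) + (-22.8800%) = -9.8800%

-9.9%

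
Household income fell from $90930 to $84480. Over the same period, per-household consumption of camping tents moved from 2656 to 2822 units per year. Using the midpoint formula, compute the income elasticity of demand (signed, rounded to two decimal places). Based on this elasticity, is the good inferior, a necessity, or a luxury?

-0.82; inferior

%ΔQ = (2822 − 2656)/[( 2656 + 2822)/2] = 166/2739 = 0.060606…
%ΔIncome = (84480 − 90930)/[( 90930 + 84480)/2] = -6450/87705 = -0.073541…
E_income = (166/2739) / (-6450/87705) = -0.8241…
E_income < 0 ⇒ inferior good.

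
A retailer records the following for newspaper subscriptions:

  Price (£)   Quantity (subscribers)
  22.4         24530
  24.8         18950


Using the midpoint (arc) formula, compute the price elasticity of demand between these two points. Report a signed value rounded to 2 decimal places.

-2.52

%ΔQ = (18950 − 24530) / [(24530 + 18950)/2] = -5580/21740 = -0.256669…
%ΔP = (24.8 − 22.4) / [(22.4 + 24.8)/2] = 2.4/23.6 = 0.101694…
Arc Ed = %ΔQ / %ΔP = (-5580/21740) / (2.4/23.6) = -2.5239…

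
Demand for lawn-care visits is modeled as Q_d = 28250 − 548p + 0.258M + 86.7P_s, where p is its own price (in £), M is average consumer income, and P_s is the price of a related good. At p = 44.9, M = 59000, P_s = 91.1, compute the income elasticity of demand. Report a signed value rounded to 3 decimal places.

0.569

At the given values, Q_d = 28250 − 548(44.9) + 0.258(59000) + 86.7(91.1) = 26765.17.
∂Q_d/∂M = 0.258.
E = (0.258) × (59000/26765.17) = 0.56872…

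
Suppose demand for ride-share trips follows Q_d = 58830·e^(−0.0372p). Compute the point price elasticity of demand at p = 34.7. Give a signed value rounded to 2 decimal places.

dQ_d/dp = −0.0372·Q_d = -601.918. At p = 34.7, Q_d = 16180.6.
Ed = (dQ_d/dp)·(p/Q_d) = (-601.918) × (34.7/16180.6) = -1.2908…

-1.29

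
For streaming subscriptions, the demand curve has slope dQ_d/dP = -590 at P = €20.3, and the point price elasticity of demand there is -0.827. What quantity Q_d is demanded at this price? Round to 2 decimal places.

14482.47

Ed = (dQ_d/dP)·(P/Q_d) ⇒ Q_d = (dQ_d/dP)·P/Ed = (-590)·20.3/(-0.827) = 14482.4667…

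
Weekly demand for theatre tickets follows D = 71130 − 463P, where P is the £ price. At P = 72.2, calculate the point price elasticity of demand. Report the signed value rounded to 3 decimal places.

dD/dP = −463. At P = 72.2, D = 71130 − 463(72.2) = 37701.4.
Ed = (dD/dP)·(P/D) = −463 × (72.2/37701.4) = -0.88666…

-0.887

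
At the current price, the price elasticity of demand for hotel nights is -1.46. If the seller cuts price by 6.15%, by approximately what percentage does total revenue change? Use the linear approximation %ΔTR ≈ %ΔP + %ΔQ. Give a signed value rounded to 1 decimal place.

%ΔQ ≈ Ed × %ΔP = (-1.46) × (-6.15%) = +8.9790%
%ΔTR ≈ %ΔP + %ΔQ = (-6.15%) + (+8.9790%) = +2.8290%

+2.8%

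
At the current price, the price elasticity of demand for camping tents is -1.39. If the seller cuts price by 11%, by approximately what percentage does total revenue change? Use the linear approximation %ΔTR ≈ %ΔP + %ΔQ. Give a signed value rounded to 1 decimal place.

%ΔQ ≈ Ed × %ΔP = (-1.39) × (-11%) = +15.2900%
%ΔTR ≈ %ΔP + %ΔQ = (-11%) + (+15.2900%) = +4.2900%

+4.3%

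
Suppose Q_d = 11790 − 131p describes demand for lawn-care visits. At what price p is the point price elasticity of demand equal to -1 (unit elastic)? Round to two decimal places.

Ed = −131p/(11790 − 131p). Set this equal to -1:
131p = 1·(11790 − 131p) ⇒ 131p(1 + 1) = 1·11790
p = 1·11790 / (131·2) = 45

45.00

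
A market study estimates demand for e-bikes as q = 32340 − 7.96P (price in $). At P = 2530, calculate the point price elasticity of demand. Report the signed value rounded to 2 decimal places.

dq/dP = −7.96. At P = 2530, q = 32340 − 7.96(2530) = 12201.2.
Ed = (dq/dP)·(P/q) = −7.96 × (2530/12201.2) = -1.6505…

-1.65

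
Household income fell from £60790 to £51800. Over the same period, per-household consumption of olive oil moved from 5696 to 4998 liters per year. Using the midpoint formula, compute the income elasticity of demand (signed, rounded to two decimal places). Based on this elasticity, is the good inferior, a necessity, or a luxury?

0.82; necessity

%ΔQ = (4998 − 5696)/[( 5696 + 4998)/2] = -698/5347 = -0.130540…
%ΔIncome = (51800 − 60790)/[( 60790 + 51800)/2] = -8990/56295 = -0.159694…
E_income = (-698/5347) / (-8990/56295) = 0.8174…
0 < E_income < 1 ⇒ normal good, necessity.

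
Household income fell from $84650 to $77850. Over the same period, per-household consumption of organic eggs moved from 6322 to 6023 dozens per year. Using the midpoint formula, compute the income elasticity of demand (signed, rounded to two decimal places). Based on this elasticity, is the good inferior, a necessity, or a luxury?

0.58; necessity

%ΔQ = (6023 − 6322)/[( 6322 + 6023)/2] = -299/6172.5 = -0.048440…
%ΔIncome = (77850 − 84650)/[( 84650 + 77850)/2] = -6800/81250 = -0.083692…
E_income = (-299/6172.5) / (-6800/81250) = 0.5787…
0 < E_income < 1 ⇒ normal good, necessity.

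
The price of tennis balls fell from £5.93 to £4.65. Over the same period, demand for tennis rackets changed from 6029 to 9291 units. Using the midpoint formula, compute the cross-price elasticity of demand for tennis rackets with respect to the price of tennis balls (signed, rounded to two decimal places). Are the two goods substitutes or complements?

%ΔQ_{tennis rackets} = (9291 − 6029)/avg = 3262/7660 = 0.425848…
%ΔP_{tennis balls} = (4.65 − 5.93)/avg = -1.28/5.29 = -0.241965…
E_cross = (3262/7660) / (-1.28/5.29) = -1.7599…
E_cross < 0 ⇒ the goods are complements.

-1.76; complements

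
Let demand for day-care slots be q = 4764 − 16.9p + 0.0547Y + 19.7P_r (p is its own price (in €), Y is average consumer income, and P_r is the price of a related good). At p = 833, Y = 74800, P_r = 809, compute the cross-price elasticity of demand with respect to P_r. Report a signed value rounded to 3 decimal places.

1.487

At the given values, q = 4764 − 16.9(833) + 0.0547(74800) + 19.7(809) = 10715.16.
∂q/∂P_r = 19.7.
E = (19.7) × (809/10715.16) = 1.48735…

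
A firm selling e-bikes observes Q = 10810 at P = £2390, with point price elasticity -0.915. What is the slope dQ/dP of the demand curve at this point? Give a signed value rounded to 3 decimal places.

Ed = (dQ/dP)·(P/Q) ⇒ dQ/dP = Ed·Q/P = (-0.915)·10810/2390 = -4.13855…

-4.139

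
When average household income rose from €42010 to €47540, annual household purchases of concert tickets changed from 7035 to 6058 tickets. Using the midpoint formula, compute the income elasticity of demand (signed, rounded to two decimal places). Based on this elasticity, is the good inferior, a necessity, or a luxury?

%ΔQ = (6058 − 7035)/[( 7035 + 6058)/2] = -977/6546.5 = -0.149240…
%ΔIncome = (47540 − 42010)/[( 42010 + 47540)/2] = 5530/44775 = 0.123506…
E_income = (-977/6546.5) / (5530/44775) = -1.2083…
E_income < 0 ⇒ inferior good.

-1.21; inferior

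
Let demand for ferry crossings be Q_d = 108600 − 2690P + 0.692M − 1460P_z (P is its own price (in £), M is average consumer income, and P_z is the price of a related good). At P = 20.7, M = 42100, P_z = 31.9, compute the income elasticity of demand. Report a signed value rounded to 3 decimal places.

0.821

At the given values, Q_d = 108600 − 2690(20.7) + 0.692(42100) − 1460(31.9) = 35476.2.
∂Q_d/∂M = 0.692.
E = (0.692) × (42100/35476.2) = 0.82120…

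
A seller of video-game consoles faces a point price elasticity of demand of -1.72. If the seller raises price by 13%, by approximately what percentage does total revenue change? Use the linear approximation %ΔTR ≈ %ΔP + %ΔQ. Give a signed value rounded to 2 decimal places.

-9.36%

%ΔQ ≈ Ed × %ΔP = (-1.72) × (+13%) = -22.3600%
%ΔTR ≈ %ΔP + %ΔQ = (+13%) + (-22.3600%) = -9.3600%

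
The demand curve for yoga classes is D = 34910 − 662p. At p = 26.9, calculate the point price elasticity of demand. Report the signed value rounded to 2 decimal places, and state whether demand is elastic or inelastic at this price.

dD/dp = −662. At p = 26.9, D = 34910 − 662(26.9) = 17102.2.
Ed = (dD/dp)·(p/D) = −662 × (26.9/17102.2) = -1.0412…
|Ed| = 1.04 > 1, so demand is elastic.

-1.04; elastic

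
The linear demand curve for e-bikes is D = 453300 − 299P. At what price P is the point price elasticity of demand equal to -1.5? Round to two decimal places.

Ed = −299P/(453300 − 299P). Set this equal to -1.5:
299P = 1.5·(453300 − 299P) ⇒ 299P(1 + 1.5) = 1.5·453300
P = 1.5·453300 / (299·2.5) = 909.6321…

909.63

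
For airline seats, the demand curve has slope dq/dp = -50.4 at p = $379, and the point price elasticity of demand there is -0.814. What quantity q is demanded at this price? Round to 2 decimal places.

23466.34

Ed = (dq/dp)·(p/q) ⇒ q = (dq/dp)·p/Ed = (-50.4)·379/(-0.814) = 23466.3390…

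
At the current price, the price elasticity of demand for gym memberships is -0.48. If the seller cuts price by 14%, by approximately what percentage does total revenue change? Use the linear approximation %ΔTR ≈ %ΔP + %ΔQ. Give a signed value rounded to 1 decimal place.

%ΔQ ≈ Ed × %ΔP = (-0.48) × (-14%) = +6.7200%
%ΔTR ≈ %ΔP + %ΔQ = (-14%) + (+6.7200%) = -7.2800%

-7.3%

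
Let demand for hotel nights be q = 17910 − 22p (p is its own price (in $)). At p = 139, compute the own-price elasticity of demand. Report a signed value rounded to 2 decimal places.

At the given values, q = 17910 − 22(139) = 14852.
∂q/∂p = −22.
E = (-22) × (139/14852) = -0.2058…

-0.21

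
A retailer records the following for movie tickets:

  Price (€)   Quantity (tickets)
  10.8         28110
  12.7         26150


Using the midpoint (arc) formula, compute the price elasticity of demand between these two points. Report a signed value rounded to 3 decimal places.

-0.447

%ΔQ = (26150 − 28110) / [(28110 + 26150)/2] = -1960/27130 = -0.072244…
%ΔP = (12.7 − 10.8) / [(10.8 + 12.7)/2] = 1.9/11.75 = 0.161702…
Arc Ed = %ΔQ / %ΔP = (-1960/27130) / (1.9/11.75) = -0.44677…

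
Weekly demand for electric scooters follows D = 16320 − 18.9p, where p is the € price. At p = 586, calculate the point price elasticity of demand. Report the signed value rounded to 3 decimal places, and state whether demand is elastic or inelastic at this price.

-2.112; elastic

dD/dp = −18.9. At p = 586, D = 16320 − 18.9(586) = 5244.6.
Ed = (dD/dp)·(p/D) = −18.9 × (586/5244.6) = -2.11177…
|Ed| = 2.112 > 1, so demand is elastic.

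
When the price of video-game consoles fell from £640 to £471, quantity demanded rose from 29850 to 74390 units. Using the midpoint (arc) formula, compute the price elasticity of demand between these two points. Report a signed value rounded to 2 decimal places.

-2.81

%ΔQ = (74390 − 29850) / [(29850 + 74390)/2] = 44540/52120 = 0.854566…
%ΔP = (471 − 640) / [(640 + 471)/2] = -169/555.5 = -0.304230…
Arc Ed = %ΔQ / %ΔP = (44540/52120) / (-169/555.5) = -2.8089…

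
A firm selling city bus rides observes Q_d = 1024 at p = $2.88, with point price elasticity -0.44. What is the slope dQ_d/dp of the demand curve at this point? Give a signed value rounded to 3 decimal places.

-156.444

Ed = (dQ_d/dp)·(p/Q_d) ⇒ dQ_d/dp = Ed·Q_d/p = (-0.44)·1024/2.88 = -156.44444…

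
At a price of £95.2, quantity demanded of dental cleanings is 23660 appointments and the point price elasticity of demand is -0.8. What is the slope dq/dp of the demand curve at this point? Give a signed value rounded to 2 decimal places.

Ed = (dq/dp)·(p/q) ⇒ dq/dp = Ed·q/p = (-0.8)·23660/95.2 = -198.8235…

-198.82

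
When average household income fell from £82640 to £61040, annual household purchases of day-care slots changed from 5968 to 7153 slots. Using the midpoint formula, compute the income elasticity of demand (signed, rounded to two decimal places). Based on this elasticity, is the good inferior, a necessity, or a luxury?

-0.60; inferior

%ΔQ = (7153 − 5968)/[( 5968 + 7153)/2] = 1185/6560.5 = 0.180626…
%ΔIncome = (61040 − 82640)/[( 82640 + 61040)/2] = -21600/71840 = -0.300668…
E_income = (1185/6560.5) / (-21600/71840) = -0.6007…
E_income < 0 ⇒ inferior good.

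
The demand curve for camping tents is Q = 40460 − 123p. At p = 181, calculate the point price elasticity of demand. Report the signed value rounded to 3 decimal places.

dQ/dp = −123. At p = 181, Q = 40460 − 123(181) = 18197.
Ed = (dQ/dp)·(p/Q) = −123 × (181/18197) = -1.22344…

-1.223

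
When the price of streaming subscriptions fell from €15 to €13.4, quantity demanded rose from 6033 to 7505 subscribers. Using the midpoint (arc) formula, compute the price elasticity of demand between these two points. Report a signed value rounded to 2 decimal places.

-1.93

%ΔQ = (7505 − 6033) / [(6033 + 7505)/2] = 1472/6769 = 0.217461…
%ΔP = (13.4 − 15) / [(15 + 13.4)/2] = -1.6/14.2 = -0.112676…
Arc Ed = %ΔQ / %ΔP = (1472/6769) / (-1.6/14.2) = -1.9299…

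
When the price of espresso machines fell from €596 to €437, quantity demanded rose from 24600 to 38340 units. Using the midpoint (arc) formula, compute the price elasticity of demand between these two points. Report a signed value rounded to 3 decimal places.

-1.418

%ΔQ = (38340 − 24600) / [(24600 + 38340)/2] = 13740/31470 = 0.436606…
%ΔP = (437 − 596) / [(596 + 437)/2] = -159/516.5 = -0.307841…
Arc Ed = %ΔQ / %ΔP = (13740/31470) / (-159/516.5) = -1.41828…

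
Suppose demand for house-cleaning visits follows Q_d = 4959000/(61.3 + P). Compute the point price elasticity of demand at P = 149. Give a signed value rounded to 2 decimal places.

-0.71

dQ_d/dP = −4959000/(61.3 + P)² = -112.128. At P = 149, Q_d = 23580.6.
Ed = (dQ_d/dP)·(P/Q_d) = (-112.128) × (149/23580.6) = -0.7085…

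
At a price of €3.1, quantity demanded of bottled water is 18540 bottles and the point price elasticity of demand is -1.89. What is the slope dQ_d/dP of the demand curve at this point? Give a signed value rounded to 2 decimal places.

Ed = (dQ_d/dP)·(P/Q_d) ⇒ dQ_d/dP = Ed·Q_d/P = (-1.89)·18540/3.1 = -11303.4193…

-11303.42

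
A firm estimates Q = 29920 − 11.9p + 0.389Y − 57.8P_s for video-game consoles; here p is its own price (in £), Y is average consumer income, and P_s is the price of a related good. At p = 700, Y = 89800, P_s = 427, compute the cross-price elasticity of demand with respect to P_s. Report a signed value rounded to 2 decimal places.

At the given values, Q = 29920 − 11.9(700) + 0.389(89800) − 57.8(427) = 31841.6.
∂Q/∂P_s = -57.8.
E = (-57.8) × (427/31841.6) = -0.7751…

-0.78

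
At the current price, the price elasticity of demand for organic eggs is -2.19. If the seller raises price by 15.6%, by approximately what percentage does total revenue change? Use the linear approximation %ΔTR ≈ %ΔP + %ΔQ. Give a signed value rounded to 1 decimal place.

%ΔQ ≈ Ed × %ΔP = (-2.19) × (+15.6%) = -34.1640%
%ΔTR ≈ %ΔP + %ΔQ = (+15.6%) + (-34.1640%) = -18.5640%

-18.6%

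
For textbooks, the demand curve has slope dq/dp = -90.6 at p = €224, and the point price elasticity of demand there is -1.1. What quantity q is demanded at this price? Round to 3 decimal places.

18449.455

Ed = (dq/dp)·(p/q) ⇒ q = (dq/dp)·p/Ed = (-90.6)·224/(-1.1) = 18449.45454…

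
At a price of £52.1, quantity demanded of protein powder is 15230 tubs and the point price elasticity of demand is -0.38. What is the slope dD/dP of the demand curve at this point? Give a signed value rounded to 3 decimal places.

-111.083

Ed = (dD/dP)·(P/D) ⇒ dD/dP = Ed·D/P = (-0.38)·15230/52.1 = -111.08253…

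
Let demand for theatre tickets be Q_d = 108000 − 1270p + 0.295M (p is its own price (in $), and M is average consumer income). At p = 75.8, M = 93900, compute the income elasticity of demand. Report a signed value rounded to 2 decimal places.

0.70

At the given values, Q_d = 108000 − 1270(75.8) + 0.295(93900) = 39434.5.
∂Q_d/∂M = 0.295.
E = (0.295) × (93900/39434.5) = 0.7024…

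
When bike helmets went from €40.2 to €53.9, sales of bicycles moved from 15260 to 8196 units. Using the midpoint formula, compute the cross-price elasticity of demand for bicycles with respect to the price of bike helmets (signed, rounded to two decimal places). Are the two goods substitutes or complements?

-2.07; complements

%ΔQ_{bicycles} = (8196 − 15260)/avg = -7064/11728 = -0.602319…
%ΔP_{bike helmets} = (53.9 − 40.2)/avg = 13.7/47.05 = 0.291179…
E_cross = (-7064/11728) / (13.7/47.05) = -2.0685…
E_cross < 0 ⇒ the goods are complements.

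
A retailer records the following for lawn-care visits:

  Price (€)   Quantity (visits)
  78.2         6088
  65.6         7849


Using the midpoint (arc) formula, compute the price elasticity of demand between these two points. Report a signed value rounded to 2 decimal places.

%ΔQ = (7849 − 6088) / [(6088 + 7849)/2] = 1761/6968.5 = 0.252708…
%ΔP = (65.6 − 78.2) / [(78.2 + 65.6)/2] = -12.6/71.9 = -0.175243…
Arc Ed = %ΔQ / %ΔP = (1761/6968.5) / (-12.6/71.9) = -1.4420…

-1.44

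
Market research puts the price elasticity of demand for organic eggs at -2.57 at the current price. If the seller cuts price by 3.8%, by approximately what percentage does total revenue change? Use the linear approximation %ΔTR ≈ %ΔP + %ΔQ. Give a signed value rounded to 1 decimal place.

+6.0%

%ΔQ ≈ Ed × %ΔP = (-2.57) × (-3.8%) = +9.7660%
%ΔTR ≈ %ΔP + %ΔQ = (-3.8%) + (+9.7660%) = +5.9660%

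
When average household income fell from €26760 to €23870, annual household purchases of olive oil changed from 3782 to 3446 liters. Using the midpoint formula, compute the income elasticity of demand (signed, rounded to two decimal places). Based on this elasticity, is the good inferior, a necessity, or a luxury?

%ΔQ = (3446 − 3782)/[( 3782 + 3446)/2] = -336/3614 = -0.092971…
%ΔIncome = (23870 − 26760)/[( 26760 + 23870)/2] = -2890/25315 = -0.114161…
E_income = (-336/3614) / (-2890/25315) = 0.8143…
0 < E_income < 1 ⇒ normal good, necessity.

0.81; necessity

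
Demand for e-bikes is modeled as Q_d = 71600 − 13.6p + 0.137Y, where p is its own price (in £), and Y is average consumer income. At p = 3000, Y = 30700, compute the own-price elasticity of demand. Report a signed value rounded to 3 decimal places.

At the given values, Q_d = 71600 − 13.6(3000) + 0.137(30700) = 35005.9.
∂Q_d/∂p = −13.6.
E = (-13.6) × (3000/35005.9) = -1.16551…

-1.166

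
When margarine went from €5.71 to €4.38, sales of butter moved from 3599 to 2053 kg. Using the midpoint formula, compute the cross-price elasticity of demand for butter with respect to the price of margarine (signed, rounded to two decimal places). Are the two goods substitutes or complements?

2.08; substitutes

%ΔQ_{butter} = (2053 − 3599)/avg = -1546/2826 = -0.547062…
%ΔP_{margarine} = (4.38 − 5.71)/avg = -1.33/5.045 = -0.263627…
E_cross = (-1546/2826) / (-1.33/5.045) = 2.0751…
E_cross > 0 ⇒ the goods are substitutes.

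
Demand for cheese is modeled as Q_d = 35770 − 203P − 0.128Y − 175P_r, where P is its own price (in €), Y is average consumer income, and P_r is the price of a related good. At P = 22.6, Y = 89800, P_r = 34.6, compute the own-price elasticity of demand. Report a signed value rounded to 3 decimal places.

-0.337

At the given values, Q_d = 35770 − 203(22.6) − 0.128(89800) − 175(34.6) = 13632.8.
∂Q_d/∂P = −203.
E = (-203) × (22.6/13632.8) = -0.33652…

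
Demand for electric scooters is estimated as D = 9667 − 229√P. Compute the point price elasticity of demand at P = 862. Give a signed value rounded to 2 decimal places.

dD/dP = −229/(2√P) = -3.89989. At P = 862, D = 2943.6.
Ed = (dD/dP)·(P/D) = (-3.89989) × (862/2943.6) = -1.1420…

-1.14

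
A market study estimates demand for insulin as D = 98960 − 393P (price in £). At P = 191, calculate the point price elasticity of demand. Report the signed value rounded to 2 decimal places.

-3.14

dD/dP = −393. At P = 191, D = 98960 − 393(191) = 23897.
Ed = (dD/dP)·(P/D) = −393 × (191/23897) = -3.1411…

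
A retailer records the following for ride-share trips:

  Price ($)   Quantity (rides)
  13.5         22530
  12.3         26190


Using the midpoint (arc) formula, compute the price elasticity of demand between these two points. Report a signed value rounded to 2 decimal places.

-1.62

%ΔQ = (26190 − 22530) / [(22530 + 26190)/2] = 3660/24360 = 0.150246…
%ΔP = (12.3 − 13.5) / [(13.5 + 12.3)/2] = -1.2/12.9 = -0.093023…
Arc Ed = %ΔQ / %ΔP = (3660/24360) / (-1.2/12.9) = -1.6151…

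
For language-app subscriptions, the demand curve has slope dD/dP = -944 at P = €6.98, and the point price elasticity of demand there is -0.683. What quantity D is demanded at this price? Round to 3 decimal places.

Ed = (dD/dP)·(P/D) ⇒ D = (dD/dP)·P/Ed = (-944)·6.98/(-0.683) = 9647.32064…

9647.321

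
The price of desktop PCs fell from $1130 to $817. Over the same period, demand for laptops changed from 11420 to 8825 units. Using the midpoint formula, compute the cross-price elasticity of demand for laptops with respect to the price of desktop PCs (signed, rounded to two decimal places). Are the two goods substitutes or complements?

0.80; substitutes

%ΔQ_{laptops} = (8825 − 11420)/avg = -2595/10122.5 = -0.256359…
%ΔP_{desktop PCs} = (817 − 1130)/avg = -313/973.5 = -0.321520…
E_cross = (-2595/10122.5) / (-313/973.5) = 0.7973…
E_cross > 0 ⇒ the goods are substitutes.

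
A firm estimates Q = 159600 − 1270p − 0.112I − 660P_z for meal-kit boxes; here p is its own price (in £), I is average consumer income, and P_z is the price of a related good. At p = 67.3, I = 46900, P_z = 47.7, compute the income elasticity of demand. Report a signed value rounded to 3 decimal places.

-0.140

At the given values, Q = 159600 − 1270(67.3) − 0.112(46900) − 660(47.7) = 37394.2.
∂Q/∂I = -0.112.
E = (-0.112) × (46900/37394.2) = -0.14047…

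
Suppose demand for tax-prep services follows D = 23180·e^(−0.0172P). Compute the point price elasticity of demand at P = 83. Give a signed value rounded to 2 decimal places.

dD/dP = −0.0172·D = -95.6408. At P = 83, D = 5560.51.
Ed = (dD/dP)·(P/D) = (-95.6408) × (83/5560.51) = -1.4276

-1.43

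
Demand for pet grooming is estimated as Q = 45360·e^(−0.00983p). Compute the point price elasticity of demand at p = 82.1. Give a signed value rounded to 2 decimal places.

dQ/dp = −0.00983·Q = -198.945. At p = 82.1, Q = 20238.5.
Ed = (dQ/dp)·(p/Q) = (-198.945) × (82.1/20238.5) = -0.8070…

-0.81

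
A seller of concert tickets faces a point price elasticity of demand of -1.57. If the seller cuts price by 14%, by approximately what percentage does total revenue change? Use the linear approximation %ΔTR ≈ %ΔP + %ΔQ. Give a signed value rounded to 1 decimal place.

%ΔQ ≈ Ed × %ΔP = (-1.57) × (-14%) = +21.9800%
%ΔTR ≈ %ΔP + %ΔQ = (-14%) + (+21.9800%) = +7.9800%

+8.0%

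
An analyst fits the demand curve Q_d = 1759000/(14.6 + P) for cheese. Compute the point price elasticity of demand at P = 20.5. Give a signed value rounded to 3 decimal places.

dQ_d/dP = −1759000/(14.6 + P)² = -1427.75. At P = 20.5, Q_d = 50114.
Ed = (dQ_d/dP)·(P/Q_d) = (-1427.75) × (20.5/50114) = -0.58404…

-0.584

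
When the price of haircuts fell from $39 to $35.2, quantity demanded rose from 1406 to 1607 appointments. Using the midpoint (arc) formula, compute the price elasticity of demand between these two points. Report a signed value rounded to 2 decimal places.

%ΔQ = (1607 − 1406) / [(1406 + 1607)/2] = 201/1506.5 = 0.133421…
%ΔP = (35.2 − 39) / [(39 + 35.2)/2] = -3.8/37.1 = -0.102425…
Arc Ed = %ΔQ / %ΔP = (201/1506.5) / (-3.8/37.1) = -1.3026…

-1.30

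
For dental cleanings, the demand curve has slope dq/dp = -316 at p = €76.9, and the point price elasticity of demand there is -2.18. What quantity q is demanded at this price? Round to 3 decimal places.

11146.972

Ed = (dq/dp)·(p/q) ⇒ q = (dq/dp)·p/Ed = (-316)·76.9/(-2.18) = 11146.97247…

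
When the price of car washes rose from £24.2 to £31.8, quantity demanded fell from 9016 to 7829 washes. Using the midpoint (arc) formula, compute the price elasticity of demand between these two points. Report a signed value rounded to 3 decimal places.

-0.519

%ΔQ = (7829 − 9016) / [(9016 + 7829)/2] = -1187/8422.5 = -0.140932…
%ΔP = (31.8 − 24.2) / [(24.2 + 31.8)/2] = 7.6/28 = 0.271428…
Arc Ed = %ΔQ / %ΔP = (-1187/8422.5) / (7.6/28) = -0.51922…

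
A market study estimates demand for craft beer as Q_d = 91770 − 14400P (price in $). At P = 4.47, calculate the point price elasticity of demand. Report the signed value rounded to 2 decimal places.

-2.35

dQ_d/dP = −14400. At P = 4.47, Q_d = 91770 − 14400(4.47) = 27402.
Ed = (dQ_d/dP)·(P/Q_d) = −14400 × (4.47/27402) = -2.3490…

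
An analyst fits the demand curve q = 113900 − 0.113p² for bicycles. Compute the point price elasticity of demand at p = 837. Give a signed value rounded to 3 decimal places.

dq/dp = −2·0.113·p = -189.162. At p = 837, q = 34735.703.
Ed = (dq/dp)·(p/q) = (-189.162) × (837/34735.703) = -4.55809…

-4.558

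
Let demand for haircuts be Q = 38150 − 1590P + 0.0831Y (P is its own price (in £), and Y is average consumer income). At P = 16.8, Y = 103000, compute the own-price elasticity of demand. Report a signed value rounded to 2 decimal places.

-1.34

At the given values, Q = 38150 − 1590(16.8) + 0.0831(103000) = 19997.3.
∂Q/∂P = −1590.
E = (-1590) × (16.8/19997.3) = -1.3357…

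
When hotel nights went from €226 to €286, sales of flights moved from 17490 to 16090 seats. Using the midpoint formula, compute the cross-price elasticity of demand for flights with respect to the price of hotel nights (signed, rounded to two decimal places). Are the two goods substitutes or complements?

%ΔQ_{flights} = (16090 − 17490)/avg = -1400/16790 = -0.083382…
%ΔP_{hotel nights} = (286 − 226)/avg = 60/256 = 0.234375
E_cross = (-1400/16790) / (60/256) = -0.3557…
E_cross < 0 ⇒ the goods are complements.

-0.36; complements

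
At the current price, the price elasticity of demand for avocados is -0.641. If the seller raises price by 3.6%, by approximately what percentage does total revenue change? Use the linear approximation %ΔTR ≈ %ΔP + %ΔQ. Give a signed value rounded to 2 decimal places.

%ΔQ ≈ Ed × %ΔP = (-0.641) × (+3.6%) = -2.3076%
%ΔTR ≈ %ΔP + %ΔQ = (+3.6%) + (-2.3076%) = +1.2924%

+1.29%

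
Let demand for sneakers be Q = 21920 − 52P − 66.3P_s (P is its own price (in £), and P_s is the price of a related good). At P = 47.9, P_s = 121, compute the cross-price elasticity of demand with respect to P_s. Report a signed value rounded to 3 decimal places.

At the given values, Q = 21920 − 52(47.9) − 66.3(121) = 11406.9.
∂Q/∂P_s = -66.3.
E = (-66.3) × (121/11406.9) = -0.70328…

-0.703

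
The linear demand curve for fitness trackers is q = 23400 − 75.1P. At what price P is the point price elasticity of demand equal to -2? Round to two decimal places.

Ed = −75.1P/(23400 − 75.1P). Set this equal to -2:
75.1P = 2·(23400 − 75.1P) ⇒ 75.1P(1 + 2) = 2·23400
P = 2·23400 / (75.1·3) = 207.7230…

207.72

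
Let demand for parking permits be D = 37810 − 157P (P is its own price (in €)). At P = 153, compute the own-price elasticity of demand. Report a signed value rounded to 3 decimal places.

At the given values, D = 37810 − 157(153) = 13789.
∂D/∂P = −157.
E = (-157) × (153/13789) = -1.74204…

-1.742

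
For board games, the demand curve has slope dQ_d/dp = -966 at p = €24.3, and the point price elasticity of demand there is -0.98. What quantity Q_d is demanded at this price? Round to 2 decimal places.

Ed = (dQ_d/dp)·(p/Q_d) ⇒ Q_d = (dQ_d/dp)·p/Ed = (-966)·24.3/(-0.98) = 23952.8571…

23952.86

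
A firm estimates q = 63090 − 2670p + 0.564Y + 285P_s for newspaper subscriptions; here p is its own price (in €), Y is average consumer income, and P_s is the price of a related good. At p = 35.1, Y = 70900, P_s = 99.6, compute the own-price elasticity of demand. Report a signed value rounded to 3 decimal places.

-2.483

At the given values, q = 63090 − 2670(35.1) + 0.564(70900) + 285(99.6) = 37746.6.
∂q/∂p = −2670.
E = (-2670) × (35.1/37746.6) = -2.48279…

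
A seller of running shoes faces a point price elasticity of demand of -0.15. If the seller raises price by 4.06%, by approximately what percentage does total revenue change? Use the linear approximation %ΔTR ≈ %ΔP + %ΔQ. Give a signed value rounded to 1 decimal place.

+3.5%

%ΔQ ≈ Ed × %ΔP = (-0.15) × (+4.06%) = -0.6090%
%ΔTR ≈ %ΔP + %ΔQ = (+4.06%) + (-0.6090%) = +3.4510%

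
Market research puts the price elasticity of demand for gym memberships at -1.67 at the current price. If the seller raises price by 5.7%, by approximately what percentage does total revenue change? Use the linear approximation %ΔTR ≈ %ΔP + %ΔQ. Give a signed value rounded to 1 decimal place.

%ΔQ ≈ Ed × %ΔP = (-1.67) × (+5.7%) = -9.5190%
%ΔTR ≈ %ΔP + %ΔQ = (+5.7%) + (-9.5190%) = -3.8190%

-3.8%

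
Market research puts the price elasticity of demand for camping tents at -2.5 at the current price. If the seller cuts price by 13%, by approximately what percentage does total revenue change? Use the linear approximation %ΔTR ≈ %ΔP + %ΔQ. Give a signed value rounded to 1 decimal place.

+19.5%

%ΔQ ≈ Ed × %ΔP = (-2.5) × (-13%) = +32.5000%
%ΔTR ≈ %ΔP + %ΔQ = (-13%) + (+32.5000%) = +19.5000%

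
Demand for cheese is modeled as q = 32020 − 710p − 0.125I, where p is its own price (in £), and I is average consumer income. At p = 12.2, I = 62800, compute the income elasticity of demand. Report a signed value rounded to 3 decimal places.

At the given values, q = 32020 − 710(12.2) − 0.125(62800) = 15508.
∂q/∂I = -0.125.
E = (-0.125) × (62800/15508) = -0.50619…

-0.506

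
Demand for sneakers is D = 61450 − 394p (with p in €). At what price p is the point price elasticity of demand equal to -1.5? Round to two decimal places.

93.58

Ed = −394p/(61450 − 394p). Set this equal to -1.5:
394p = 1.5·(61450 − 394p) ⇒ 394p(1 + 1.5) = 1.5·61450
p = 1.5·61450 / (394·2.5) = 93.5786…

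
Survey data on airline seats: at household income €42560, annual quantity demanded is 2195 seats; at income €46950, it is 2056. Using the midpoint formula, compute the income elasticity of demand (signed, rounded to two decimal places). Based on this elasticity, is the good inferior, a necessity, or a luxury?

-0.67; inferior

%ΔQ = (2056 − 2195)/[( 2195 + 2056)/2] = -139/2125.5 = -0.065396…
%ΔIncome = (46950 − 42560)/[( 42560 + 46950)/2] = 4390/44755 = 0.098089…
E_income = (-139/2125.5) / (4390/44755) = -0.6667…
E_income < 0 ⇒ inferior good.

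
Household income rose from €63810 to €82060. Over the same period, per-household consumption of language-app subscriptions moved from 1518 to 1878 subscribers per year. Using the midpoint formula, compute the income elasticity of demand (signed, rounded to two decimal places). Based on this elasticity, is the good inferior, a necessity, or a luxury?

%ΔQ = (1878 − 1518)/[( 1518 + 1878)/2] = 360/1698 = 0.212014…
%ΔIncome = (82060 − 63810)/[( 63810 + 82060)/2] = 18250/72935 = 0.250222…
E_income = (360/1698) / (18250/72935) = 0.8473…
0 < E_income < 1 ⇒ normal good, necessity.

0.85; necessity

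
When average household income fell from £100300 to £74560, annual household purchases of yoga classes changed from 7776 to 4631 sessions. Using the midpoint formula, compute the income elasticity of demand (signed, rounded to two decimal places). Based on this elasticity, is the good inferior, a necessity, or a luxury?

%ΔQ = (4631 − 7776)/[( 7776 + 4631)/2] = -3145/6203.5 = -0.506971…
%ΔIncome = (74560 − 100300)/[( 100300 + 74560)/2] = -25740/87430 = -0.294406…
E_income = (-3145/6203.5) / (-25740/87430) = 1.7220…
E_income > 1 ⇒ normal good, luxury.

1.72; luxury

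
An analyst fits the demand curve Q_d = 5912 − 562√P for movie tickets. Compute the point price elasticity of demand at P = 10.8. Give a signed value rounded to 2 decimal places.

dQ_d/dP = −562/(2√P) = -85.5056. At P = 10.8, Q_d = 4065.08.
Ed = (dQ_d/dP)·(P/Q_d) = (-85.5056) × (10.8/4065.08) = -0.2271…

-0.23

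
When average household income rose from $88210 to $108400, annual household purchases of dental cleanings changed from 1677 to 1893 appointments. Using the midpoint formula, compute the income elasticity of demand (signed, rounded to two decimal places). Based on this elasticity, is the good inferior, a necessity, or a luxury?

%ΔQ = (1893 − 1677)/[( 1677 + 1893)/2] = 216/1785 = 0.121008…
%ΔIncome = (108400 − 88210)/[( 88210 + 108400)/2] = 20190/98305 = 0.205381…
E_income = (216/1785) / (20190/98305) = 0.5891…
0 < E_income < 1 ⇒ normal good, necessity.

0.59; necessity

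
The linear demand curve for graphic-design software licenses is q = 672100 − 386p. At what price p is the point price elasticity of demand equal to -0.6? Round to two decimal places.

652.95

Ed = −386p/(672100 − 386p). Set this equal to -0.6:
386p = 0.6·(672100 − 386p) ⇒ 386p(1 + 0.6) = 0.6·672100
p = 0.6·672100 / (386·1.6) = 652.9468…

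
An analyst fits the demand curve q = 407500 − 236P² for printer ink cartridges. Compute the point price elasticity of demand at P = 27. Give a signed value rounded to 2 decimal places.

dq/dP = −2·236·P = -12744. At P = 27, q = 235456.
Ed = (dq/dP)·(P/q) = (-12744) × (27/235456) = -1.4613…

-1.46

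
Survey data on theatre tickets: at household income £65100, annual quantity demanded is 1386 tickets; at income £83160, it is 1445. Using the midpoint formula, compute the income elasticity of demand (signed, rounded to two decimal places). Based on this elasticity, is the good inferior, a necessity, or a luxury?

0.17; necessity

%ΔQ = (1445 − 1386)/[( 1386 + 1445)/2] = 59/1415.5 = 0.041681…
%ΔIncome = (83160 − 65100)/[( 65100 + 83160)/2] = 18060/74130 = 0.243626…
E_income = (59/1415.5) / (18060/74130) = 0.1710…
0 < E_income < 1 ⇒ normal good, necessity.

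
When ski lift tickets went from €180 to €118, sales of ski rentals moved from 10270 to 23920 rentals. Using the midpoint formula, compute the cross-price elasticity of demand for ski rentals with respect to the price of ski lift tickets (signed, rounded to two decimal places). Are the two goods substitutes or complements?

%ΔQ_{ski rentals} = (23920 − 10270)/avg = 13650/17095 = 0.798479…
%ΔP_{ski lift tickets} = (118 − 180)/avg = -62/149 = -0.416107…
E_cross = (13650/17095) / (-62/149) = -1.9189…
E_cross < 0 ⇒ the goods are complements.

-1.92; complements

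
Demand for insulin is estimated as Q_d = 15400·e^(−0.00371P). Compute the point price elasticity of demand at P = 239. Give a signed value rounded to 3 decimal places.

dQ_d/dP = −0.00371·Q_d = -23.5402. At P = 239, Q_d = 6345.07.
Ed = (dQ_d/dP)·(P/Q_d) = (-23.5402) × (239/6345.07) = -0.88669

-0.887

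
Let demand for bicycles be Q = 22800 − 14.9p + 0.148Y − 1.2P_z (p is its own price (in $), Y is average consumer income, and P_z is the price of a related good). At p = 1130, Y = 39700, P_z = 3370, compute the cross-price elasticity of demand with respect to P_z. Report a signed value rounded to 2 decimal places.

-0.52

At the given values, Q = 22800 − 14.9(1130) + 0.148(39700) − 1.2(3370) = 7794.6.
∂Q/∂P_z = -1.2.
E = (-1.2) × (3370/7794.6) = -0.5188…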